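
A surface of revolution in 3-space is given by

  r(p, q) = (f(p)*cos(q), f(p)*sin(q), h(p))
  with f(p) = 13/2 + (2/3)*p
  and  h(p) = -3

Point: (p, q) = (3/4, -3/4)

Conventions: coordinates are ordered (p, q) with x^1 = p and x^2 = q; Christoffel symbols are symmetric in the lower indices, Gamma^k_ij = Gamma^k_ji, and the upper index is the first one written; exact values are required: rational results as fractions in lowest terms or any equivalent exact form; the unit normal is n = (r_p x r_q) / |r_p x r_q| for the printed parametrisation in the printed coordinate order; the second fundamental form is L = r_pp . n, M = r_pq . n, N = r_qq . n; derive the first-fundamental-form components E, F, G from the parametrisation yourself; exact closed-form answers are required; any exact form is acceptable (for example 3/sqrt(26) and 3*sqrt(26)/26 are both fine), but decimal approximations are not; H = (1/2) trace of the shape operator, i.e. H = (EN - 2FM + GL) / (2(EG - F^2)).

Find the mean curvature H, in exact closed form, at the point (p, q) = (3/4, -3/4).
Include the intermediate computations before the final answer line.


f = 7, f' = 2/3, f'' = 0, h' = 0, h'' = 0
E = 4/9, F = 0, G = 49; answer radicand W^2 = 4/9
unnormalised second-form numerators: l = 0, m = 0, n = 0; L = l/sqrt(4/9), and similarly M = m/sqrt(W^2), N = n/sqrt(W^2)
H = (E*n - 2*F*m + G*l) / (2*(EG - F^2)*sqrt(W^2)); E*n - 2*F*m + G*l = 0, EG - F^2 = 196/9, so H = (0)/sqrt(4/9)

Answer: H = 0


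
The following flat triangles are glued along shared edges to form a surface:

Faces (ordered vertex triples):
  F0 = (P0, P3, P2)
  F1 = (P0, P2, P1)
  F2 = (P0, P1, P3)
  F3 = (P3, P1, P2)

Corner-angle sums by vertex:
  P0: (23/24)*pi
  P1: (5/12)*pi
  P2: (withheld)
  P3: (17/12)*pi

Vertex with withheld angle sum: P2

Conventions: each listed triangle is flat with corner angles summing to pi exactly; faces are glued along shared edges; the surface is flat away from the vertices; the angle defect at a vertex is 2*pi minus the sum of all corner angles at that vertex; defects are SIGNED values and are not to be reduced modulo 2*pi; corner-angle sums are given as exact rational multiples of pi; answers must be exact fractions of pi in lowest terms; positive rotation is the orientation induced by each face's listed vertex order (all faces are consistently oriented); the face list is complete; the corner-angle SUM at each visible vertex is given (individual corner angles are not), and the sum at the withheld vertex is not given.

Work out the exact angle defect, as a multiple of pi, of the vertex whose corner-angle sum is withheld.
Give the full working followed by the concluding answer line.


V = 4, E = 6, F = 4; chi = V - E + F = 2
Gauss-Bonnet: total defect = 2*pi*chi = 4*pi; visible defects sum to (77/24)*pi

Answer: defect(P2) = (19/24)*pi


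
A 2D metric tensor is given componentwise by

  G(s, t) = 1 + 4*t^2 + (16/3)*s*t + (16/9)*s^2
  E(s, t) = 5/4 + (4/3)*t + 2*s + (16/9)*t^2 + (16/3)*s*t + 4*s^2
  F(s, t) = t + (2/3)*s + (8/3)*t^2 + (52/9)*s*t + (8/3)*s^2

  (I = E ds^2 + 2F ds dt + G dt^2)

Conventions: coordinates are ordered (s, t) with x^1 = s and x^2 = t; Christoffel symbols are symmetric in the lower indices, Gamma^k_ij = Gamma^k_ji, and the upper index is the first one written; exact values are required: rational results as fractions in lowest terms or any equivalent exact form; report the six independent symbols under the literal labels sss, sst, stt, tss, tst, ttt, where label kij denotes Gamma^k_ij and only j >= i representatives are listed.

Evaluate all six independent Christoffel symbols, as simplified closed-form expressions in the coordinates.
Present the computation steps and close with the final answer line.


E = 5/4 + (4/3)*t + 2*s + (16/9)*t^2 + (16/3)*s*t + 4*s^2; F = t + (2/3)*s + (8/3)*t^2 + (52/9)*s*t + (8/3)*s^2; G = 1 + 4*t^2 + (16/3)*s*t + (16/9)*s^2
Gamma^k_ij = (1/2) g^{kl} (d_i g_jl + d_j g_il - d_l g_ij), with g^inv = (1/(EG-F^2)) [[G, -F], [-F, E]]
first partials: E_s = 2 + (16/3)*t + 8*s, E_t = 4/3 + (32/9)*t + (16/3)*s, F_s = 2/3 + (52/9)*t + (16/3)*s, F_t = 1 + (16/3)*t + (52/9)*s, G_s = (16/3)*t + (32/9)*s, G_t = 8*t + (16/3)*s
D = EG - F^2 = 5/4 + (4/3)*t + 2*s + (52/9)*t^2 + (32/3)*s*t + (52/9)*s^2
expanded: Gamma^s_ss = (G E_s - 2F F_s + F E_t)/(2D), Gamma^s_st = (G E_t - F G_s)/(2D), Gamma^s_tt = (2G F_t - G G_s - F G_t)/(2D), Gamma^t_ss = (2E F_s - E E_t - F E_s)/(2D), Gamma^t_st = (E G_s - F E_t)/(2D), Gamma^t_tt = (E G_t - 2F F_t + F G_s)/(2D); substitute and cancel common factors

Answer: Gamma_sss = (144*s + 96*t + 36)/(208*s^2 + 384*s*t + 72*s + 208*t^2 + 48*t + 45), Gamma_sst = (96*s + 64*t + 24)/(208*s^2 + 384*s*t + 72*s + 208*t^2 + 48*t + 45), Gamma_stt = (144*s + 96*t + 36)/(208*s^2 + 384*s*t + 72*s + 208*t^2 + 48*t + 45), Gamma_tss = (96*s + 144*t)/(208*s^2 + 384*s*t + 72*s + 208*t^2 + 48*t + 45), Gamma_tst = (64*s + 96*t)/(208*s^2 + 384*s*t + 72*s + 208*t^2 + 48*t + 45), Gamma_ttt = (96*s + 144*t)/(208*s^2 + 384*s*t + 72*s + 208*t^2 + 48*t + 45)


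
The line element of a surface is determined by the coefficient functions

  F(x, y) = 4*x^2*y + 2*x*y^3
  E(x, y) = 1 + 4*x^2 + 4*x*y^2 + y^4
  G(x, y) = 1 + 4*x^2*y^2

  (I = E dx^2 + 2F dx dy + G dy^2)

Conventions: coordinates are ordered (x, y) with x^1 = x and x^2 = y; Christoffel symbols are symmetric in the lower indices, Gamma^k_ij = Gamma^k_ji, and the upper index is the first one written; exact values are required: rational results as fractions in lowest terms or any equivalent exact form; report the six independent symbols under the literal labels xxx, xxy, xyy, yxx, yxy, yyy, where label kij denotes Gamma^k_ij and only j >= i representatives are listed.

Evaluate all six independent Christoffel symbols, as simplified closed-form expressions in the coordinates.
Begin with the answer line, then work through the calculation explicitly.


Answer: Gamma_xxx = (4*x + 2*y^2)/(4*x^2*y^2 + 4*x^2 + 4*x*y^2 + y^4 + 1), Gamma_xxy = (4*x*y + 2*y^3)/(4*x^2*y^2 + 4*x^2 + 4*x*y^2 + y^4 + 1), Gamma_xyy = (4*x^2 + 2*x*y^2)/(4*x^2*y^2 + 4*x^2 + 4*x*y^2 + y^4 + 1), Gamma_yxx = 4*x*y/(4*x^2*y^2 + 4*x^2 + 4*x*y^2 + y^4 + 1), Gamma_yxy = 4*x*y^2/(4*x^2*y^2 + 4*x^2 + 4*x*y^2 + y^4 + 1), Gamma_yyy = 4*x^2*y/(4*x^2*y^2 + 4*x^2 + 4*x*y^2 + y^4 + 1)

E = 1 + 4*x^2 + 4*x*y^2 + y^4; F = 4*x^2*y + 2*x*y^3; G = 1 + 4*x^2*y^2
Gamma^k_ij = (1/2) g^{kl} (d_i g_jl + d_j g_il - d_l g_ij), with g^inv = (1/(EG-F^2)) [[G, -F], [-F, E]]
first partials: E_x = 8*x + 4*y^2, E_y = 8*x*y + 4*y^3, F_x = 8*x*y + 2*y^3, F_y = 4*x^2 + 6*x*y^2, G_x = 8*x*y^2, G_y = 8*x^2*y
D = EG - F^2 = 1 + 4*x^2 + 4*x*y^2 + y^4 + 4*x^2*y^2
expanded: Gamma^x_xx = (G E_x - 2F F_x + F E_y)/(2D), Gamma^x_xy = (G E_y - F G_x)/(2D), Gamma^x_yy = (2G F_y - G G_x - F G_y)/(2D), Gamma^y_xx = (2E F_x - E E_y - F E_x)/(2D), Gamma^y_xy = (E G_x - F E_y)/(2D), Gamma^y_yy = (E G_y - 2F F_y + F G_x)/(2D); substitute and cancel common factors


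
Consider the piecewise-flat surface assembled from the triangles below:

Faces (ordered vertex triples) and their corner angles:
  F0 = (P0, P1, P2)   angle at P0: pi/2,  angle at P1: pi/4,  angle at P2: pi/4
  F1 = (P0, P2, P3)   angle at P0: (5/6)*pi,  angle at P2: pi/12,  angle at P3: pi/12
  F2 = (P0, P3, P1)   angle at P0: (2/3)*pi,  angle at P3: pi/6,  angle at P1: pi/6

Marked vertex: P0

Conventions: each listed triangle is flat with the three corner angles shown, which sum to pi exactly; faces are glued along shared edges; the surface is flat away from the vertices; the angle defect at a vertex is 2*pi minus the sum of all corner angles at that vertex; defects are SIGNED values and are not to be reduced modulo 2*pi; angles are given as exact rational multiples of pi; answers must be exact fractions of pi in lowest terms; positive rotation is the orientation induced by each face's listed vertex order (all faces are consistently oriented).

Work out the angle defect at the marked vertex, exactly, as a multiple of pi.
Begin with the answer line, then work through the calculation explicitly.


Answer: defect(P0) = 0

Sum of corner angles at P0: 2*pi
defect = 2*pi - 2*pi


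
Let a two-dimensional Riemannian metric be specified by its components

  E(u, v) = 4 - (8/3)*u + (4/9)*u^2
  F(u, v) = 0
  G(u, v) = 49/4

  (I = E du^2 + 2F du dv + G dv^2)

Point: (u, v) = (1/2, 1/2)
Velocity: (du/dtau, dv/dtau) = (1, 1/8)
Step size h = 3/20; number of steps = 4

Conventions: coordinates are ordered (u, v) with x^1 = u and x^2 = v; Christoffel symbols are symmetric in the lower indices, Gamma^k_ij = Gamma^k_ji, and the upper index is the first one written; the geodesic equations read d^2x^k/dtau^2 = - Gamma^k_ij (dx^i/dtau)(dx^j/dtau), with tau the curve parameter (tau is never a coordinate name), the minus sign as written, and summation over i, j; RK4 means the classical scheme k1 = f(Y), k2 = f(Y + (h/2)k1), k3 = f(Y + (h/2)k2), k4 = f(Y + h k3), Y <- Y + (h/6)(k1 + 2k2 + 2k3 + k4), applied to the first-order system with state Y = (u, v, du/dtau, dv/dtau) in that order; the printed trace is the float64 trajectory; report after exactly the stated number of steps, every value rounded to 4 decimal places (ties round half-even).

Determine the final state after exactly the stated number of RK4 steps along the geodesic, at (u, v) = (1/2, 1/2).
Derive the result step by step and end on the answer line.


f(Y) = (du/dtau, dv/dtau, -Gamma^u_ij Y'^i Y'^j, -Gamma^v_ij Y'^i Y'^j) with the Gammas evaluated at the stage position; h = 0.150000; intermediate values shown to 6 dp
step 0: u = 0.5000, v = 0.5000, du/dtau = 1.0000, dv/dtau = 0.1250
step 1:
  k1: at (u, v) = (0.500000, 0.500000), (du/dtau, dv/dtau) = (1.000000, 0.125000); Gamma_uuu = -0.400000, Gamma_uuv = 0.000000, Gamma_uvv = 0.000000, Gamma_vuu = 0.000000, Gamma_vuv = 0.000000, Gamma_vvv = 0.000000; k1 = (1.000000, 0.125000, 0.400000, 0.000000)
  k2: at (u, v) = (0.575000, 0.509375), (du/dtau, dv/dtau) = (1.030000, 0.125000); Gamma_uuu = -0.412371, Gamma_uuv = 0.000000, Gamma_uvv = 0.000000, Gamma_vuu = 0.000000, Gamma_vuv = 0.000000, Gamma_vvv = 0.000000; k2 = (1.030000, 0.125000, 0.437485, 0.000000)
  k3: at (u, v) = (0.577250, 0.509375), (du/dtau, dv/dtau) = (1.032811, 0.125000); Gamma_uuu = -0.412754, Gamma_uuv = 0.000000, Gamma_uvv = 0.000000, Gamma_vuu = 0.000000, Gamma_vuv = 0.000000, Gamma_vvv = 0.000000; k3 = (1.032811, 0.125000, 0.440284, 0.000000)
  k4: at (u, v) = (0.654922, 0.518750), (du/dtau, dv/dtau) = (1.066043, 0.125000); Gamma_uuu = -0.426425, Gamma_uuv = 0.000000, Gamma_uvv = 0.000000, Gamma_vuu = 0.000000, Gamma_vuv = 0.000000, Gamma_vvv = 0.000000; k4 = (1.066043, 0.125000, 0.484609, 0.000000)
  Y <- Y + (h/6)(k1 + 2k2 + 2k3 + k4): u = 0.6548, v = 0.5188, du/dtau = 1.0660, dv/dtau = 0.1250
step 2:
  k1: at (u, v) = (0.654792, 0.518750), (du/dtau, dv/dtau) = (1.066004, 0.125000); Gamma_uuu = -0.426401, Gamma_uuv = 0.000000, Gamma_uvv = 0.000000, Gamma_vuu = 0.000000, Gamma_vuv = 0.000000, Gamma_vvv = 0.000000; k1 = (1.066004, 0.125000, 0.484547, 0.000000)
  k2: at (u, v) = (0.734742, 0.528125), (du/dtau, dv/dtau) = (1.102345, 0.125000); Gamma_uuu = -0.441451, Gamma_uuv = 0.000000, Gamma_uvv = 0.000000, Gamma_vuu = 0.000000, Gamma_vuv = 0.000000, Gamma_vvv = 0.000000; k2 = (1.102345, 0.125000, 0.536435, 0.000000)
  k3: at (u, v) = (0.737467, 0.528125), (du/dtau, dv/dtau) = (1.106236, 0.125000); Gamma_uuu = -0.441983, Gamma_uuv = 0.000000, Gamma_uvv = 0.000000, Gamma_vuu = 0.000000, Gamma_vuv = 0.000000, Gamma_vvv = 0.000000; k3 = (1.106236, 0.125000, 0.540880, 0.000000)
  k4: at (u, v) = (0.820727, 0.537500), (du/dtau, dv/dtau) = (1.147136, 0.125000); Gamma_uuu = -0.458869, Gamma_uuv = 0.000000, Gamma_uvv = 0.000000, Gamma_vuu = 0.000000, Gamma_vuv = 0.000000, Gamma_vvv = 0.000000; k4 = (1.147136, 0.125000, 0.603835, 0.000000)
  Y <- Y + (h/6)(k1 + 2k2 + 2k3 + k4): u = 0.8205, v = 0.5375, du/dtau = 1.1471, dv/dtau = 0.1250
step 3:
  k1: at (u, v) = (0.820549, 0.537500), (du/dtau, dv/dtau) = (1.147079, 0.125000); Gamma_uuu = -0.458831, Gamma_uuv = 0.000000, Gamma_uvv = 0.000000, Gamma_vuu = 0.000000, Gamma_vuv = 0.000000, Gamma_vvv = 0.000000; k1 = (1.147079, 0.125000, 0.603726, 0.000000)
  k2: at (u, v) = (0.906580, 0.546875), (du/dtau, dv/dtau) = (1.192358, 0.125000); Gamma_uuu = -0.477687, Gamma_uuv = 0.000000, Gamma_uvv = 0.000000, Gamma_vuu = 0.000000, Gamma_vuv = 0.000000, Gamma_vvv = 0.000000; k2 = (1.192358, 0.125000, 0.679137, 0.000000)
  k3: at (u, v) = (0.909976, 0.546875), (du/dtau, dv/dtau) = (1.198014, 0.125000); Gamma_uuu = -0.478463, Gamma_uuv = 0.000000, Gamma_uvv = 0.000000, Gamma_vuu = 0.000000, Gamma_vuv = 0.000000, Gamma_vvv = 0.000000; k3 = (1.198014, 0.125000, 0.686709, 0.000000)
  k4: at (u, v) = (1.000251, 0.556250), (du/dtau, dv/dtau) = (1.250085, 0.125000); Gamma_uuu = -0.500063, Gamma_uuv = 0.000000, Gamma_uvv = 0.000000, Gamma_vuu = 0.000000, Gamma_vuv = 0.000000, Gamma_vvv = 0.000000; k4 = (1.250085, 0.125000, 0.781455, 0.000000)
  Y <- Y + (h/6)(k1 + 2k2 + 2k3 + k4): u = 1.0000, v = 0.5563, du/dtau = 1.2500, dv/dtau = 0.1250
step 4:
  k1: at (u, v) = (0.999997, 0.556250), (du/dtau, dv/dtau) = (1.250001, 0.125000); Gamma_uuu = -0.499999, Gamma_uuv = 0.000000, Gamma_uvv = 0.000000, Gamma_vuu = 0.000000, Gamma_vuv = 0.000000, Gamma_vvv = 0.000000; k1 = (1.250001, 0.125000, 0.781250, 0.000000)
  k2: at (u, v) = (1.093747, 0.565625), (du/dtau, dv/dtau) = (1.308595, 0.125000); Gamma_uuu = -0.524589, Gamma_uuv = 0.000000, Gamma_uvv = 0.000000, Gamma_vuu = 0.000000, Gamma_vuv = 0.000000, Gamma_vvv = 0.000000; k2 = (1.308595, 0.125000, 0.898317, 0.000000)
  k3: at (u, v) = (1.098141, 0.565625), (du/dtau, dv/dtau) = (1.317375, 0.125000); Gamma_uuu = -0.525801, Gamma_uuv = 0.000000, Gamma_uvv = 0.000000, Gamma_vuu = 0.000000, Gamma_vuv = 0.000000, Gamma_vvv = 0.000000; k3 = (1.317375, 0.125000, 0.912516, 0.000000)
  k4: at (u, v) = (1.197603, 0.575000), (du/dtau, dv/dtau) = (1.386878, 0.125000); Gamma_uuu = -0.554817, Gamma_uuv = 0.000000, Gamma_uvv = 0.000000, Gamma_vuu = 0.000000, Gamma_vuv = 0.000000, Gamma_vvv = 0.000000; k4 = (1.386878, 0.125000, 1.067152, 0.000000)
  Y <- Y + (h/6)(k1 + 2k2 + 2k3 + k4): u = 1.1972, v = 0.5750, du/dtau = 1.3868, dv/dtau = 0.1250

Answer: u = 1.1972, v = 0.5750, du/dtau = 1.3868, dv/dtau = 0.1250


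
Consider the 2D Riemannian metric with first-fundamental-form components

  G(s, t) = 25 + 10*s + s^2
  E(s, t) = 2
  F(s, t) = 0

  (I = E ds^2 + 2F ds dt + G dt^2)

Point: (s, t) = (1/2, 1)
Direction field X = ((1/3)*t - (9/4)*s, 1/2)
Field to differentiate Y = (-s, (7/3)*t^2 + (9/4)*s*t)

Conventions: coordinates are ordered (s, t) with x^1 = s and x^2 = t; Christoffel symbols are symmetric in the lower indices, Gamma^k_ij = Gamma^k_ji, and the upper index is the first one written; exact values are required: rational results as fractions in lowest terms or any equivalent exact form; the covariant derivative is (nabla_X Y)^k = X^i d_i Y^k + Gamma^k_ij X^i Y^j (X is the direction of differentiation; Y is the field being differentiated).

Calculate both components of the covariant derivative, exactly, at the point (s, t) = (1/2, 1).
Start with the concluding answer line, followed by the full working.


Answer: (nabla_X Y)^s = -761/192, (nabla_X Y)^t = 905/1584

E = 2, F = 0, G = 121/4 at the point
E_s = 0, E_t = 0, F_s = 0, F_t = 0, G_s = 11, G_t = 0
EG - F^2 = 121/2;  g^inv = (2/121) * [[121/4, 0], [0, 2]]
first-kind symbols [ij,l] = (1/2)(d_i g_jl + d_j g_il - d_l g_ij): [ss,s] = E_s/2 = 0, [ss,t] = F_s - E_t/2 = 0, [st,s] = E_t/2 = 0, [st,t] = G_s/2 = 11/2, [tt,s] = F_t - G_s/2 = -11/2, [tt,t] = G_t/2 = 0
Gamma^s_ij = (G*[ij,s] - F*[ij,t])/(EG - F^2), Gamma^t_ij = (E*[ij,t] - F*[ij,s])/(EG - F^2)
Gamma_sss = 0, Gamma_sst = 0, Gamma_stt = -11/4, Gamma_tss = 0, Gamma_tst = 2/11, Gamma_ttt = 0
X = (-19/24, 1/2), Y = (-1/2, 83/24) at the point


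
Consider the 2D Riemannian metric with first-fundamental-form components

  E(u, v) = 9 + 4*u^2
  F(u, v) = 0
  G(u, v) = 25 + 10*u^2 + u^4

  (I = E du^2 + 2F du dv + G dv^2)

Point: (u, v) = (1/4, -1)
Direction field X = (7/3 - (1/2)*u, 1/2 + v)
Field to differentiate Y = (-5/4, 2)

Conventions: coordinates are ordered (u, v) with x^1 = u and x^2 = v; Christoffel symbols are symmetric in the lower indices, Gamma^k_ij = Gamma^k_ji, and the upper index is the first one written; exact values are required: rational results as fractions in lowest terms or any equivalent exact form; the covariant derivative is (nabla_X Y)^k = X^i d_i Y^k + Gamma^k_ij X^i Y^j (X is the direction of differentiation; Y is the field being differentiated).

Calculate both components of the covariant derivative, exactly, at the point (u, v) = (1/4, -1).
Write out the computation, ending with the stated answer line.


E = 37/4, F = 0, G = 6561/256 at the point
E_u = 2, E_v = 0, F_u = 0, F_v = 0, G_u = 81/16, G_v = 0
EG - F^2 = 242757/1024;  g^inv = (1024/242757) * [[6561/256, 0], [0, 37/4]]
first-kind symbols [ij,l] = (1/2)(d_i g_jl + d_j g_il - d_l g_ij): [uu,u] = E_u/2 = 1, [uu,v] = F_u - E_v/2 = 0, [uv,u] = E_v/2 = 0, [uv,v] = G_u/2 = 81/32, [vv,u] = F_v - G_u/2 = -81/32, [vv,v] = G_v/2 = 0
Gamma^u_ij = (G*[ij,u] - F*[ij,v])/(EG - F^2), Gamma^v_ij = (E*[ij,v] - F*[ij,u])/(EG - F^2)
Gamma_uuu = 4/37, Gamma_uuv = 0, Gamma_uvv = -81/296, Gamma_vuu = 0, Gamma_vuv = 8/81, Gamma_vvv = 0
X = (53/24, -1/2), Y = (-5/4, 2) at the point

Answer: (nabla_X Y)^u = -11/444, (nabla_X Y)^v = 121/243


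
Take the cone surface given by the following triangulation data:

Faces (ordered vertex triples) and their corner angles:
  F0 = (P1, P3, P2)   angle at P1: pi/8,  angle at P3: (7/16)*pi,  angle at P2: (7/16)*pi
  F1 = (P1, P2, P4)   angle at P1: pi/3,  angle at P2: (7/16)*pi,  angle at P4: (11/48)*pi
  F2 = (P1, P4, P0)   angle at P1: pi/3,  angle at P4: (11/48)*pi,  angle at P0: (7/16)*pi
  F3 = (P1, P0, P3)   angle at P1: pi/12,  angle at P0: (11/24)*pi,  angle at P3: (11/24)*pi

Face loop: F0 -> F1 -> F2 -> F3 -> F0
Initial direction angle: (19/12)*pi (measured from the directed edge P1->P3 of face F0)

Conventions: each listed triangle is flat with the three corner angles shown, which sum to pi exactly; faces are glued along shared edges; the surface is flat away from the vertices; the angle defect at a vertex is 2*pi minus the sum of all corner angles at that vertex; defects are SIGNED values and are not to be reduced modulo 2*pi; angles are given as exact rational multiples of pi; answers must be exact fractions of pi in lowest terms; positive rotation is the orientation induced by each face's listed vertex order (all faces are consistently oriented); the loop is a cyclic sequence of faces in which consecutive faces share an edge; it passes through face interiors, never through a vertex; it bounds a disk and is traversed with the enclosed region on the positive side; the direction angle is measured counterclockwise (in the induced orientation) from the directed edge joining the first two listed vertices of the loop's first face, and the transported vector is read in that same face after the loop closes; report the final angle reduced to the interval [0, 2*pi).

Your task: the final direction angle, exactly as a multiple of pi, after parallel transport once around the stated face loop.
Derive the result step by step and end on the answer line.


enclosed vertex P1: corner angles sum to (7/8)*pi, defect = 2*pi - (7/8)*pi = (9/8)*pi
adding the enclosed defects to the starting angle (mod 2*pi, induced orientation) gives the holonomy
final angle = (19/12)*pi + (9/8)*pi = (17/24)*pi (mod 2*pi)

Answer: final direction angle = (17/24)*pi


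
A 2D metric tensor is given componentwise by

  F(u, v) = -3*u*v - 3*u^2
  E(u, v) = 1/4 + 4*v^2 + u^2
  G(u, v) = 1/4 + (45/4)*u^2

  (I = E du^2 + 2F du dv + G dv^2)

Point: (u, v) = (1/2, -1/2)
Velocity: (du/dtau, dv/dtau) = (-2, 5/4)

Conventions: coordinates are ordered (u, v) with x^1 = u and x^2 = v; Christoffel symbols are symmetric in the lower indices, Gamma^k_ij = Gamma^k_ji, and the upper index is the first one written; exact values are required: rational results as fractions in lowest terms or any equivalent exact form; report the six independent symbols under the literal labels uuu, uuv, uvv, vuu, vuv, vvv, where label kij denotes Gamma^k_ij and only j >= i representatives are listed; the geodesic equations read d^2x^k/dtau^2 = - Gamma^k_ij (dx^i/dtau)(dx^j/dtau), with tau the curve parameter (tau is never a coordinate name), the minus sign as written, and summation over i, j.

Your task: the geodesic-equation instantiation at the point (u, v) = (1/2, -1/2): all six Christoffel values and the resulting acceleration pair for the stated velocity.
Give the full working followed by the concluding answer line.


E = 3/2, F = 0, G = 49/16 at the point
E_u = 1, E_v = -4, F_u = -3/2, F_v = -3/2, G_u = 45/4, G_v = 0
EG - F^2 = 147/32;  g^inv = (32/147) * [[49/16, 0], [0, 3/2]]
first-kind symbols [ij,l] = (1/2)(d_i g_jl + d_j g_il - d_l g_ij): [uu,u] = E_u/2 = 1/2, [uu,v] = F_u - E_v/2 = 1/2, [uv,u] = E_v/2 = -2, [uv,v] = G_u/2 = 45/8, [vv,u] = F_v - G_u/2 = -57/8, [vv,v] = G_v/2 = 0
Gamma^u_ij = (G*[ij,u] - F*[ij,v])/(EG - F^2), Gamma^v_ij = (E*[ij,v] - F*[ij,u])/(EG - F^2)
Gamma_uuu = 1/3, Gamma_uuv = -4/3, Gamma_uvv = -19/4, Gamma_vuu = 8/49, Gamma_vuv = 90/49, Gamma_vvv = 0
d^2u/dtau^2 = -(Gamma_uuu*(-2)^2 + 2*Gamma_uuv*(-2)*(5/4) + Gamma_uvv*(5/4)^2) = -37/64
d^2v/dtau^2 = -(Gamma_vuu*(-2)^2 + 2*Gamma_vuv*(-2)*(5/4) + Gamma_vvv*(5/4)^2) = 418/49

Answer: Gamma_uuu = 1/3, Gamma_uuv = -4/3, Gamma_uvv = -19/4, Gamma_vuu = 8/49, Gamma_vuv = 90/49, Gamma_vvv = 0; accelerations (d^2u/dtau^2, d^2v/dtau^2) = (-37/64, 418/49)


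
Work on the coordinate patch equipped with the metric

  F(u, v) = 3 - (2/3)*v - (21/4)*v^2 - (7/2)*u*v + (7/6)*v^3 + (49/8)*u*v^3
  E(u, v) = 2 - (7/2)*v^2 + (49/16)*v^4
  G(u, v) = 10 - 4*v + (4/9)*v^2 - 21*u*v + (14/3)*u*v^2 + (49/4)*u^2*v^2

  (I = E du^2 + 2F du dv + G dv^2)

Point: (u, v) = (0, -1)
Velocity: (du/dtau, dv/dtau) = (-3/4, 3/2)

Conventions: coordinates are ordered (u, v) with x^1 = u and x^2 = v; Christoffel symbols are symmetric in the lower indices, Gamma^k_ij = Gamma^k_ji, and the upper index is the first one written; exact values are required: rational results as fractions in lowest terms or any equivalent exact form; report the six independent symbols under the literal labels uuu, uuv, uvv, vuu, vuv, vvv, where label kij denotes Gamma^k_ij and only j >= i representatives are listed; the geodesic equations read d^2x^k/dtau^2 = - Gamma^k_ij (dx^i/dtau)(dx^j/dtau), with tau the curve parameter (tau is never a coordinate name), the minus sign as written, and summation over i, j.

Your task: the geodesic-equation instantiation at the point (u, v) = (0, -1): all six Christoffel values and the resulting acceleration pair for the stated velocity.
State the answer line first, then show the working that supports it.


Answer: Gamma_uuu = 0, Gamma_uuv = -378/2161, Gamma_uvv = 72/2161, Gamma_vuu = 0, Gamma_vuv = 1848/2161, Gamma_vvv = -352/2161; accelerations (d^2u/dtau^2, d^2v/dtau^2) = (-2025/4322, 4950/2161)

E = 25/16, F = -11/4, G = 130/9 at the point
E_u = 0, E_v = -21/4, F_u = -21/8, F_v = 40/3, G_u = 77/3, G_v = -44/9
EG - F^2 = 2161/144;  g^inv = (144/2161) * [[130/9, 11/4], [11/4, 25/16]]
first-kind symbols [ij,l] = (1/2)(d_i g_jl + d_j g_il - d_l g_ij): [uu,u] = E_u/2 = 0, [uu,v] = F_u - E_v/2 = 0, [uv,u] = E_v/2 = -21/8, [uv,v] = G_u/2 = 77/6, [vv,u] = F_v - G_u/2 = 1/2, [vv,v] = G_v/2 = -22/9
Gamma^u_ij = (G*[ij,u] - F*[ij,v])/(EG - F^2), Gamma^v_ij = (E*[ij,v] - F*[ij,u])/(EG - F^2)
Gamma_uuu = 0, Gamma_uuv = -378/2161, Gamma_uvv = 72/2161, Gamma_vuu = 0, Gamma_vuv = 1848/2161, Gamma_vvv = -352/2161
d^2u/dtau^2 = -(Gamma_uuu*(-3/4)^2 + 2*Gamma_uuv*(-3/4)*(3/2) + Gamma_uvv*(3/2)^2) = -2025/4322
d^2v/dtau^2 = -(Gamma_vuu*(-3/4)^2 + 2*Gamma_vuv*(-3/4)*(3/2) + Gamma_vvv*(3/2)^2) = 4950/2161


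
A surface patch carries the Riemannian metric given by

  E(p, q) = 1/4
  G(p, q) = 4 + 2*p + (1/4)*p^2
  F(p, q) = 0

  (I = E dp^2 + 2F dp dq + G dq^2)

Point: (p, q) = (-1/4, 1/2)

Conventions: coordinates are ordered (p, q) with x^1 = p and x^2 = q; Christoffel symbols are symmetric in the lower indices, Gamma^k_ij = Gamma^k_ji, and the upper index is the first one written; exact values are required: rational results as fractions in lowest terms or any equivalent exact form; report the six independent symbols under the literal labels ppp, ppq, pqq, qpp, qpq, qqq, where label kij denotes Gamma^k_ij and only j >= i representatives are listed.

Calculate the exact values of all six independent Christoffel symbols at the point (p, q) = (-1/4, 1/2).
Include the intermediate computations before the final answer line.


E = 1/4, F = 0, G = 225/64 at the point
E_p = 0, E_q = 0, F_p = 0, F_q = 0, G_p = 15/8, G_q = 0
EG - F^2 = 225/256;  g^inv = (256/225) * [[225/64, 0], [0, 1/4]]
first-kind symbols [ij,l] = (1/2)(d_i g_jl + d_j g_il - d_l g_ij): [pp,p] = E_p/2 = 0, [pp,q] = F_p - E_q/2 = 0, [pq,p] = E_q/2 = 0, [pq,q] = G_p/2 = 15/16, [qq,p] = F_q - G_p/2 = -15/16, [qq,q] = G_q/2 = 0
Gamma^p_ij = (G*[ij,p] - F*[ij,q])/(EG - F^2), Gamma^q_ij = (E*[ij,q] - F*[ij,p])/(EG - F^2)

Answer: Gamma_ppp = 0, Gamma_ppq = 0, Gamma_pqq = -15/4, Gamma_qpp = 0, Gamma_qpq = 4/15, Gamma_qqq = 0


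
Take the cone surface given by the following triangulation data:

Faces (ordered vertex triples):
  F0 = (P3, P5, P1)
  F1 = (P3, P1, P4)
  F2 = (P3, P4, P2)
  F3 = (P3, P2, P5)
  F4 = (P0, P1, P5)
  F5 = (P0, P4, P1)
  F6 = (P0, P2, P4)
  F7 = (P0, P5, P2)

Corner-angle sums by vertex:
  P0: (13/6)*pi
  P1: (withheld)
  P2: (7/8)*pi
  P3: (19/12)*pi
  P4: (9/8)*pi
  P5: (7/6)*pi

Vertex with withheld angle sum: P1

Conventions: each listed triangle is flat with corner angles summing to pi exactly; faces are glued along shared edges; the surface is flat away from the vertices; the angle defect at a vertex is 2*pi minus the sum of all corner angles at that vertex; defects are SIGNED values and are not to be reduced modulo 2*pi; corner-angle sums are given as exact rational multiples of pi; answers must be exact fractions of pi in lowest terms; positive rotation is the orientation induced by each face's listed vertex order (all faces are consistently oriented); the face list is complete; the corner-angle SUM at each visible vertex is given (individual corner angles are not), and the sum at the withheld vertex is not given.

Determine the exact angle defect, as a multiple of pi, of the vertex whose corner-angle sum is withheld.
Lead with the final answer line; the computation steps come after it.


Answer: defect(P1) = (11/12)*pi

V = 6, E = 12, F = 8; chi = V - E + F = 2
Gauss-Bonnet: total defect = 2*pi*chi = 4*pi; visible defects sum to (37/12)*pi


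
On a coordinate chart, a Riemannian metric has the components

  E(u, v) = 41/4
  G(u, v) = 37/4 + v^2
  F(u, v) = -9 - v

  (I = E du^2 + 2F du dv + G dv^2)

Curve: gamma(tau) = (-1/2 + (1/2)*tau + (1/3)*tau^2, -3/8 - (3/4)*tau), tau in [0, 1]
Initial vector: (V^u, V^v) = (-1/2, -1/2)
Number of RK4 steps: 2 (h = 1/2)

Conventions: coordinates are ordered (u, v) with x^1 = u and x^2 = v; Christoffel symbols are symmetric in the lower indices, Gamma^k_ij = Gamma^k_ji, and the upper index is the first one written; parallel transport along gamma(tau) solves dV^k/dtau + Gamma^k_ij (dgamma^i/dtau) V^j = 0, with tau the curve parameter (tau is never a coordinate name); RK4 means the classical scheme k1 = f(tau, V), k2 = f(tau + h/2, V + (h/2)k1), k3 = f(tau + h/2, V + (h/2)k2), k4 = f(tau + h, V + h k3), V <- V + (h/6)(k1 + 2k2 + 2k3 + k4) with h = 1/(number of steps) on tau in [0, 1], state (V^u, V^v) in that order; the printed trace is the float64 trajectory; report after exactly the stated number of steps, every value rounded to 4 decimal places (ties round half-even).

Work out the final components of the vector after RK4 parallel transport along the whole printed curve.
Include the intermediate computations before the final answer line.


gamma'(tau) = (1/2 + (2/3)*tau, -3/4); f(tau, V)^k = -Gamma^k_ij(gamma(tau)) gamma'^i(tau) V^j; h = 1/2; intermediate values shown to 6 dp
curve data and Christoffel symbols at the stage parameters:
  tau = 0.000000: gamma = (-0.500000, -0.375000), gamma' = (0.500000, -0.750000); Gamma_uuu = 0.000000, Gamma_uuv = 0.000000, Gamma_uvv = -0.577452, Gamma_vuu = 0.000000, Gamma_vuv = 0.000000, Gamma_vvv = -0.570306
  tau = 0.250000: gamma = (-0.354167, -0.562500), gamma' = (0.666667, -0.750000); Gamma_uuu = 0.000000, Gamma_uuv = 0.000000, Gamma_uvv = -0.532771, Gamma_vuu = 0.000000, Gamma_vuv = 0.000000, Gamma_vvv = -0.528700
  tau = 0.500000: gamma = (-0.166667, -0.750000), gamma' = (0.833333, -0.750000); Gamma_uuu = 0.000000, Gamma_uuv = 0.000000, Gamma_uvv = -0.492071, Gamma_vuu = 0.000000, Gamma_vuv = 0.000000, Gamma_vvv = -0.490149
  tau = 0.750000: gamma = (0.062500, -0.937500), gamma' = (1.000000, -0.750000); Gamma_uuu = 0.000000, Gamma_uuv = 0.000000, Gamma_uvv = -0.455659, Gamma_vuu = 0.000000, Gamma_vuv = 0.000000, Gamma_vvv = -0.455257
  tau = 1.000000: gamma = (0.333333, -1.125000), gamma' = (1.166667, -0.750000); Gamma_uuu = 0.000000, Gamma_uuv = 0.000000, Gamma_uvv = -0.423317, Gamma_vuu = 0.000000, Gamma_vuv = 0.000000, Gamma_vvv = -0.423999
step 0: V^u = -0.5000, V^v = -0.5000
step 1: k1 = (0.216545, 0.213865), k2 = (0.178425, 0.177062), k3 = (0.182102, 0.180710), k4 = (0.151181, 0.150590); V <- V + (h/6)(k1 + 2k2 + 2k3 + k4): V^u = -0.4093, V^v = -0.4100
step 2: k1 = (0.151312, 0.150721), k2 = (0.127238, 0.127126), k3 = (0.129254, 0.129140), k4 = (0.109670, 0.109847); V <- V + (h/6)(k1 + 2k2 + 2k3 + k4): V^u = -0.3448, V^v = -0.3456

Answer: V^u = -0.3448, V^v = -0.3456


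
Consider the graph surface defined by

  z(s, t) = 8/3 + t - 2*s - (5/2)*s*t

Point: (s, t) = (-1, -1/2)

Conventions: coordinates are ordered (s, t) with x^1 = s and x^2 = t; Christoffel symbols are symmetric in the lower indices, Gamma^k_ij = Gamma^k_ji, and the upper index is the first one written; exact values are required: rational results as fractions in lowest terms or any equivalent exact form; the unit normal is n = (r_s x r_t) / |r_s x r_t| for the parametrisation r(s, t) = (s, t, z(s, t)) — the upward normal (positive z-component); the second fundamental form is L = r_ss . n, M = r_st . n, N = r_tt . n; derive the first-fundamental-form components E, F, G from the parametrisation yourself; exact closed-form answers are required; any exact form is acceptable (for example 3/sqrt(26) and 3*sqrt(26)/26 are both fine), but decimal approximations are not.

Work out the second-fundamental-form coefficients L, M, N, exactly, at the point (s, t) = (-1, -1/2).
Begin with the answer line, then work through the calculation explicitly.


Answer: L = 0, M = -10*sqrt(221)/221, N = 0

z_s = -3/4, z_t = 7/2, z_ss = 0, z_st = -5/2, z_tt = 0
E = 25/16, F = -21/8, G = 53/4; answer radicand W^2 = 221/16
unnormalised second-form numerators: l = 0, m = -5/2, n = 0; L = l/sqrt(221/16), and similarly M = m/sqrt(W^2), N = n/sqrt(W^2)


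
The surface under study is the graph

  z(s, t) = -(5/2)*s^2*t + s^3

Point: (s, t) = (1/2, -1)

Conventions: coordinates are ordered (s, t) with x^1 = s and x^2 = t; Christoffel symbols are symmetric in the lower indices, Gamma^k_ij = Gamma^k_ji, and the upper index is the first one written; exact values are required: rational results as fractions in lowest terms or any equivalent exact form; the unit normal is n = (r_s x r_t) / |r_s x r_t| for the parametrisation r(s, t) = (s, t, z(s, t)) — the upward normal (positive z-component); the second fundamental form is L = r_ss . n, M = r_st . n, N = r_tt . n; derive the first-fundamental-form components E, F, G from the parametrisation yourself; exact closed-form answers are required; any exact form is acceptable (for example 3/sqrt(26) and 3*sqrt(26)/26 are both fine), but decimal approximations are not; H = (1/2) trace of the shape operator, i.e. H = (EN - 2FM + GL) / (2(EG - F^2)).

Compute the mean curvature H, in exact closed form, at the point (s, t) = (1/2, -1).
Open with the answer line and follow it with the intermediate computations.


Answer: H = 248*sqrt(85)/195075

z_s = 13/4, z_t = -5/8, z_ss = 8, z_st = -5/2, z_tt = 0
E = 185/16, F = -65/32, G = 89/64; answer radicand W^2 = 765/64
unnormalised second-form numerators: l = 8, m = -5/2, n = 0; L = l/sqrt(765/64), and similarly M = m/sqrt(W^2), N = n/sqrt(W^2)
H = (E*n - 2*F*m + G*l) / (2*(EG - F^2)*sqrt(W^2)); E*n - 2*F*m + G*l = 31/32, EG - F^2 = 765/64, so H = (31/765)/sqrt(765/64)


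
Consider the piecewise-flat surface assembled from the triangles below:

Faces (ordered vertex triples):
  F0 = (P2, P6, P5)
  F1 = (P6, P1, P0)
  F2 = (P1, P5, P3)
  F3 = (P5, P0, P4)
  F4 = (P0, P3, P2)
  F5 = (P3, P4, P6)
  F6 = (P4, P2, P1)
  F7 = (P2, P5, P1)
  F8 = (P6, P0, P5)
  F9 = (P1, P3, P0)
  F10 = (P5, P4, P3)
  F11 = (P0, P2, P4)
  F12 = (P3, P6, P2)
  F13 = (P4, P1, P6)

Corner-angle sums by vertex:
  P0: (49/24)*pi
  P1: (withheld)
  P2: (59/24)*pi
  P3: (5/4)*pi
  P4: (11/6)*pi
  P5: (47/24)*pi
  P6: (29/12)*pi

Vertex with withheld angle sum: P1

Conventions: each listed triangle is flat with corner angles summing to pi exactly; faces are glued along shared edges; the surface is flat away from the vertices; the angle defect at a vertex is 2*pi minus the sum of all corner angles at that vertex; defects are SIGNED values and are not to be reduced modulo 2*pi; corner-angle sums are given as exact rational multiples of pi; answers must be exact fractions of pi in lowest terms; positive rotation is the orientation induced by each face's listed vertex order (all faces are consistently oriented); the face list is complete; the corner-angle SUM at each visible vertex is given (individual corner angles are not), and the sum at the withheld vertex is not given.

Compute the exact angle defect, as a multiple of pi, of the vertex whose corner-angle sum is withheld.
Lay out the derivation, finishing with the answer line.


V = 7, E = 21, F = 14; chi = V - E + F = 0
Gauss-Bonnet: total defect = 2*pi*chi = 0; visible defects sum to pi/24

Answer: defect(P1) = -pi/24


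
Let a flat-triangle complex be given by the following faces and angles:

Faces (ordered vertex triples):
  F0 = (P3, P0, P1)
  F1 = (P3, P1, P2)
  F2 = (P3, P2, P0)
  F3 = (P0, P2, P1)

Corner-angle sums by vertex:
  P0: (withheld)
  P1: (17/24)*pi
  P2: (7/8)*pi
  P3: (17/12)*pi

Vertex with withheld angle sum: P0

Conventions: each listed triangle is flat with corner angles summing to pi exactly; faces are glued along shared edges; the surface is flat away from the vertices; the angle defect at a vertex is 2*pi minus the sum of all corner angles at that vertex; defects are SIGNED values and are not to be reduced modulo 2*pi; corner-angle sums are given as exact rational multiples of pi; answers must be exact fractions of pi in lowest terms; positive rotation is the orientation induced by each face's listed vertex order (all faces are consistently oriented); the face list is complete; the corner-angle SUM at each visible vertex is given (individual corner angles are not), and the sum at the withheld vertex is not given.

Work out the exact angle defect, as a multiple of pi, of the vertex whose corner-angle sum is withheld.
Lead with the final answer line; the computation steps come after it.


Answer: defect(P0) = pi

V = 4, E = 6, F = 4; chi = V - E + F = 2
Gauss-Bonnet: total defect = 2*pi*chi = 4*pi; visible defects sum to 3*pi


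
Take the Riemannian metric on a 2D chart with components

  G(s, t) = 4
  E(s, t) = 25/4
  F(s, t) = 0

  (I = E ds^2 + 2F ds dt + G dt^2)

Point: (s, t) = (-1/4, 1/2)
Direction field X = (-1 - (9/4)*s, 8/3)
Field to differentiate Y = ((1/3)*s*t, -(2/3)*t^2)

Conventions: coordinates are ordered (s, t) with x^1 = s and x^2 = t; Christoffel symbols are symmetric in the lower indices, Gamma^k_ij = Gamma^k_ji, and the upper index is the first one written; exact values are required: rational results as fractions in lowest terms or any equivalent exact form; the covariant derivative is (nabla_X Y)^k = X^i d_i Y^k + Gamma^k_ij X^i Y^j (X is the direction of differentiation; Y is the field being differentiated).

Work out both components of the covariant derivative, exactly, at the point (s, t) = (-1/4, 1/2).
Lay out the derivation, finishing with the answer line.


E = 25/4, F = 0, G = 4 at the point
E_s = 0, E_t = 0, F_s = 0, F_t = 0, G_s = 0, G_t = 0
EG - F^2 = 25;  g^inv = (1/25) * [[4, 0], [0, 25/4]]
first-kind symbols [ij,l] = (1/2)(d_i g_jl + d_j g_il - d_l g_ij): [ss,s] = E_s/2 = 0, [ss,t] = F_s - E_t/2 = 0, [st,s] = E_t/2 = 0, [st,t] = G_s/2 = 0, [tt,s] = F_t - G_s/2 = 0, [tt,t] = G_t/2 = 0
Gamma^s_ij = (G*[ij,s] - F*[ij,t])/(EG - F^2), Gamma^t_ij = (E*[ij,t] - F*[ij,s])/(EG - F^2)
Gamma_sss = 0, Gamma_sst = 0, Gamma_stt = 0, Gamma_tss = 0, Gamma_tst = 0, Gamma_ttt = 0
X = (-7/16, 8/3), Y = (-1/24, -1/6) at the point

Answer: (nabla_X Y)^s = -85/288, (nabla_X Y)^t = -16/9


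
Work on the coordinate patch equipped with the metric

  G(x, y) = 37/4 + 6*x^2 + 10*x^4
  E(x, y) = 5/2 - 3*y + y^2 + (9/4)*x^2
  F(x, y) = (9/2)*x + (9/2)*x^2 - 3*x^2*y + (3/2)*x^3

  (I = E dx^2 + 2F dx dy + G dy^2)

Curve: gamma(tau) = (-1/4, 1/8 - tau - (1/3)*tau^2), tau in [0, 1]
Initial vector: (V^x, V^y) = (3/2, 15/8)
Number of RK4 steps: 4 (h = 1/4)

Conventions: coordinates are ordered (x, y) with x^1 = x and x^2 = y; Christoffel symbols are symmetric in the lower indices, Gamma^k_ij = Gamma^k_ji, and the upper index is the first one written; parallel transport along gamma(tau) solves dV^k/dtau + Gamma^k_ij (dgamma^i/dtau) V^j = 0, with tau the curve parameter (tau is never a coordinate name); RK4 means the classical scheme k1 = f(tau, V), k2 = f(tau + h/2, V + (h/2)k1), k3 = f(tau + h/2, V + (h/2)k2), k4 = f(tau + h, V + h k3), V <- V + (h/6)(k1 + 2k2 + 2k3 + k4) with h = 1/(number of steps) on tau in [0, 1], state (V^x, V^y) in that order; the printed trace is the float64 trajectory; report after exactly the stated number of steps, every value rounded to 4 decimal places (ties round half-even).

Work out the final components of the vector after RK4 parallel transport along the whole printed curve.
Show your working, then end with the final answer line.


gamma'(tau) = (0, -1 - (2/3)*tau); f(tau, V)^k = -Gamma^k_ij(gamma(tau)) gamma'^i(tau) V^j; h = 1/4; intermediate values shown to 6 dp
curve data and Christoffel symbols at the stage parameters:
  tau = 0.000000: gamma = (-0.250000, 0.125000), gamma' = (0.000000, -1.000000); Gamma_xxx = -0.084226, Gamma_xxy = -0.701190, Gamma_xyy = 0.738915, Gamma_yxx = 0.415843, Gamma_yxy = -0.252171, Gamma_yyy = 0.068097
  tau = 0.125000: gamma = (-0.250000, -0.005208), gamma' = (0.000000, -1.083333); Gamma_xxx = -0.078105, Gamma_xxy = -0.646724, Gamma_xyy = 0.630178, Gamma_yxx = 0.409868, Gamma_yxy = -0.245518, Gamma_yyy = 0.056484
  tau = 0.250000: gamma = (-0.250000, -0.145833), gamma' = (0.000000, -1.166667); Gamma_xxx = -0.072200, Gamma_xxy = -0.595870, Gamma_xyy = 0.536940, Gamma_yxx = 0.403319, Gamma_yxy = -0.239334, Gamma_yyy = 0.046662
  tau = 0.375000: gamma = (-0.250000, -0.296875), gamma' = (0.000000, -1.250000); Gamma_xxx = -0.066582, Gamma_xxy = -0.548844, Gamma_xyy = 0.457587, Gamma_yxx = 0.396187, Gamma_yxy = -0.233639, Gamma_yyy = 0.038425
  tau = 0.500000: gamma = (-0.250000, -0.458333), gamma' = (0.000000, -1.333333); Gamma_xxx = -0.061294, Gamma_xxy = -0.505667, Gamma_xyy = 0.390387, Gamma_yxx = 0.388470, Gamma_yxy = -0.228429, Gamma_yyy = 0.031559
  tau = 0.625000: gamma = (-0.250000, -0.630208), gamma' = (0.000000, -1.416667); Gamma_xxx = -0.056356, Gamma_xxy = -0.466226, Gamma_xyy = 0.333651, Gamma_yxx = 0.380165, Gamma_yxy = -0.223686, Gamma_yyy = 0.025860
  tau = 0.750000: gamma = (-0.250000, -0.812500), gamma' = (0.000000, -1.500000); Gamma_xxx = -0.051775, Gamma_xxy = -0.430325, Gamma_xyy = 0.285820, Gamma_yxx = 0.371271, Gamma_yxy = -0.219381, Gamma_yyy = 0.021142
  tau = 0.875000: gamma = (-0.250000, -1.005208), gamma' = (0.000000, -1.583333); Gamma_xxx = -0.047542, Gamma_xxy = -0.397717, Gamma_xyy = 0.245504, Gamma_yxx = 0.361792, Gamma_yxy = -0.215482, Gamma_yyy = 0.017242
  tau = 1.000000: gamma = (-0.250000, -1.208333), gamma' = (0.000000, -1.666667); Gamma_xxx = -0.043643, Gamma_xxy = -0.368137, Gamma_xyy = 0.211500, Gamma_yxx = 0.351728, Gamma_yxy = -0.211954, Gamma_yyy = 0.014020
step 0: V^x = 1.5000, V^y = 1.8750
step 1: k1 = (0.333680, -0.250574), k2 = (0.178516, -0.297243), k3 = (0.188123, -0.292442), k4 = (0.053290, -0.333873); V <- V + (h/6)(k1 + 2k2 + 2k3 + k4): V^x = 1.5467, V^y = 1.8015
step 2: k1 = (0.053297, -0.333795), k2 = (-0.059109, -0.369126), k3 = (-0.051996, -0.365234), k4 = (-0.143854, -0.395152); V <- V + (h/6)(k1 + 2k2 + 2k3 + k4): V^x = 1.5336, V^y = 1.7099
step 3: k1 = (-0.143968, -0.395153), k2 = (-0.216173, -0.419457), k3 = (-0.211648, -0.416709), k4 = (-0.267357, -0.436345); V <- V + (h/6)(k1 + 2k2 + 2k3 + k4): V^x = 1.4809, V^y = 1.6056
step 4: k1 = (-0.267499, -0.436389), k2 = (-0.308544, -0.451487), k3 = (-0.306047, -0.449788), k4 = (-0.335312, -0.461203); V <- V + (h/6)(k1 + 2k2 + 2k3 + k4): V^x = 1.4045, V^y = 1.4931

Answer: V^x = 1.4045, V^y = 1.4931
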